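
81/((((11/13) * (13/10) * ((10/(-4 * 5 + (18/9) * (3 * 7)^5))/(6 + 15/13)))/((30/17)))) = 167811586380/221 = 759328445.16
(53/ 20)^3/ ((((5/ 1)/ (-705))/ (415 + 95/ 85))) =-74247490809/ 68000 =-1091874.86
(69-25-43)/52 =1/52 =0.02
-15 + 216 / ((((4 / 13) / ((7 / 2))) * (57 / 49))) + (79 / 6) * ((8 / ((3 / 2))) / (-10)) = 1787066 / 855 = 2090.14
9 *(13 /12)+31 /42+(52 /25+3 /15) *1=26813 /2100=12.77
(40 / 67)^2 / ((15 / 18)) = 1920 / 4489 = 0.43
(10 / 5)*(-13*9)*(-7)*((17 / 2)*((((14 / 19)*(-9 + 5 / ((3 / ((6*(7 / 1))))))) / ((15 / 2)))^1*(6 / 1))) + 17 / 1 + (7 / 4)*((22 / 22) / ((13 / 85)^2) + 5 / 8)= 500734.68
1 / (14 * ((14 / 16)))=4 / 49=0.08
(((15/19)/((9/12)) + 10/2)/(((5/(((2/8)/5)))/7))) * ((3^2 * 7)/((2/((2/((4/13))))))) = 131859/1520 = 86.75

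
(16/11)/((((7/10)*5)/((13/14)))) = 208/539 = 0.39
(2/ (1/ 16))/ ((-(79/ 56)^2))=-100352/ 6241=-16.08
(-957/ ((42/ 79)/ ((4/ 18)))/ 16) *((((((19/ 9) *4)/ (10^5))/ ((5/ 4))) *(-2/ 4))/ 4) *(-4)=-478819/ 567000000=-0.00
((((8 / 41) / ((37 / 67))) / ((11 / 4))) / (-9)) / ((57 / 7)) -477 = -4083340595 / 8560431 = -477.00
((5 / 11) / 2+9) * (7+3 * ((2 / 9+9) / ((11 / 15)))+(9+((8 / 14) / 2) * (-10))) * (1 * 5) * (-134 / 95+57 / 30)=10564149 / 9196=1148.78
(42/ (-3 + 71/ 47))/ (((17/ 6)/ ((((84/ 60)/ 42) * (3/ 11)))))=-423/ 4675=-0.09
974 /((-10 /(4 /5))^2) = 3896 /625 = 6.23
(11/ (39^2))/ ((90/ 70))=77/ 13689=0.01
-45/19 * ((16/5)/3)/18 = -8/57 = -0.14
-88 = -88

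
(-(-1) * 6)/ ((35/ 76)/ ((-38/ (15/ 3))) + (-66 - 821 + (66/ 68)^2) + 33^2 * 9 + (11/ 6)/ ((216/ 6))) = 33802596/ 50224642889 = 0.00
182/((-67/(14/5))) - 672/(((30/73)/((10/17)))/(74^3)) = -2219784697396/5695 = -389777822.19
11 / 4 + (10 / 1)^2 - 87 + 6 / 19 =1221 / 76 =16.07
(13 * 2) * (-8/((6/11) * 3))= -1144/9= -127.11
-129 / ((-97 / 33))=4257 / 97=43.89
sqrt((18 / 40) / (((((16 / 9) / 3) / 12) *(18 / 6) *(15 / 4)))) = 9 / 10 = 0.90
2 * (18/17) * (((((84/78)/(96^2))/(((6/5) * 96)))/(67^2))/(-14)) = -0.00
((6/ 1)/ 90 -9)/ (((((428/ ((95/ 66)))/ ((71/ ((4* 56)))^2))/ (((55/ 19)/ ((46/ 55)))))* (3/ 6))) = -0.02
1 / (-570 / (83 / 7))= -83 / 3990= -0.02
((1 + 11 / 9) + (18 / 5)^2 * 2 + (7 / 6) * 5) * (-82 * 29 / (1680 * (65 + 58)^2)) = -0.00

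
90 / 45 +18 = 20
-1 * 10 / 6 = -5 / 3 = -1.67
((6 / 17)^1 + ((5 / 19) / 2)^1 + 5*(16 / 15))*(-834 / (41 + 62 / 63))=-19747035 / 170867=-115.57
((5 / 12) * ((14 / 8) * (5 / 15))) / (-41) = -35 / 5904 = -0.01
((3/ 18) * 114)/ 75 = 19/ 75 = 0.25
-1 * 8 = -8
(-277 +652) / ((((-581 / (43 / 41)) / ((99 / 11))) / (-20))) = 2902500 / 23821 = 121.85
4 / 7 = 0.57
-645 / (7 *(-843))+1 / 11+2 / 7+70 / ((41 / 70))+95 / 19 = 15841137 / 126731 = 125.00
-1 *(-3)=3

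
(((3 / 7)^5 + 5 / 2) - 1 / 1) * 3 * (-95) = -14508495 / 33614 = -431.62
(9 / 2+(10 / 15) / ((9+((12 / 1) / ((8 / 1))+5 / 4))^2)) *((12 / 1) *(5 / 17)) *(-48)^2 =1375649280 / 37553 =36632.21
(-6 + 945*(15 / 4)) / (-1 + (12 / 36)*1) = -42453 / 8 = -5306.62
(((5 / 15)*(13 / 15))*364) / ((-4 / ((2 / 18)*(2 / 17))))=-2366 / 6885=-0.34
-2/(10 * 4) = -1/20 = -0.05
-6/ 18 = -1/ 3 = -0.33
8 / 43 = 0.19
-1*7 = -7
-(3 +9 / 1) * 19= -228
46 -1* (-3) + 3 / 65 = 3188 / 65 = 49.05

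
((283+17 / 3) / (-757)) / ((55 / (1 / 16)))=-433 / 999240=-0.00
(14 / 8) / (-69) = -7 / 276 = -0.03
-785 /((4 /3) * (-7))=84.11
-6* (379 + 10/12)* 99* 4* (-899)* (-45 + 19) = -21094661016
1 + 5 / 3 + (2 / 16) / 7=2.68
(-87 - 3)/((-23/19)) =1710/23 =74.35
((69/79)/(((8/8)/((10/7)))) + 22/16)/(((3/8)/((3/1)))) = 11603/553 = 20.98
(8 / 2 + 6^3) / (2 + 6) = 55 / 2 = 27.50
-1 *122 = -122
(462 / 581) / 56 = 33 / 2324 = 0.01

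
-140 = -140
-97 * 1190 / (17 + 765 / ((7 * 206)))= -9791180 / 1487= -6584.52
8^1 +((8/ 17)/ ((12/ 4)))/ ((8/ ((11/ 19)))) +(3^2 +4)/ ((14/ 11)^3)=38068279/ 2658936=14.32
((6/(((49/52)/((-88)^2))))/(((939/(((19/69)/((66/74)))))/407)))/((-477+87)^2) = 0.04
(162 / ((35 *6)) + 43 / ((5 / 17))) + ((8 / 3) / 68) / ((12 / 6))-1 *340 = -344521 / 1785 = -193.01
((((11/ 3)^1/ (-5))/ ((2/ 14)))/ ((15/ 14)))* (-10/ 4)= 539/ 45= 11.98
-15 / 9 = -5 / 3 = -1.67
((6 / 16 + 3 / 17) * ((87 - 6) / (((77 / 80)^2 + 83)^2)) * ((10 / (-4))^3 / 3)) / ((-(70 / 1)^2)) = 20000000 / 2966997526913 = 0.00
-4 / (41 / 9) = -36 / 41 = -0.88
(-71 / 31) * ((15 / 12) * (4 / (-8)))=355 / 248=1.43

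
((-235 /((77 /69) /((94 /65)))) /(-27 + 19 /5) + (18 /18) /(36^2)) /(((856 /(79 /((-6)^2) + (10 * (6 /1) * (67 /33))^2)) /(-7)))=-31929466309736971 /20040136376832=-1593.28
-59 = -59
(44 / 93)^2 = 1936 / 8649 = 0.22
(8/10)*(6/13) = 24/65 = 0.37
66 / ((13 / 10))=660 / 13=50.77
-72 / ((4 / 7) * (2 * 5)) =-63 / 5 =-12.60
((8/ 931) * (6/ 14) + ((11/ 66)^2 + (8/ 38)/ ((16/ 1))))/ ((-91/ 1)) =-2617/ 5337423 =-0.00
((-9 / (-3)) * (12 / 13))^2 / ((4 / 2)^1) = 648 / 169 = 3.83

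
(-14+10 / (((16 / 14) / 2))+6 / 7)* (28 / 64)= 61 / 32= 1.91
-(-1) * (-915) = -915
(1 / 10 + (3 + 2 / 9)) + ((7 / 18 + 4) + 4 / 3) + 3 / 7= 2984 / 315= 9.47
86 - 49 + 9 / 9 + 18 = 56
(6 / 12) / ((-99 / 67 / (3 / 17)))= -67 / 1122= -0.06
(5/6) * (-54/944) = -45/944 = -0.05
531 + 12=543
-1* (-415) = 415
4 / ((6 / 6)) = 4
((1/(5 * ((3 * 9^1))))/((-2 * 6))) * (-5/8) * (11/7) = 11/18144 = 0.00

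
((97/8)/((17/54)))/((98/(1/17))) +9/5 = 1032687/566440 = 1.82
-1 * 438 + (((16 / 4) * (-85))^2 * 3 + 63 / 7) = 346371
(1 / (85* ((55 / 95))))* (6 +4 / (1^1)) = 38 / 187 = 0.20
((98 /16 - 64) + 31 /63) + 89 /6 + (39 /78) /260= -696931 /16380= -42.55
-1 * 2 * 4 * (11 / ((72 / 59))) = -649 / 9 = -72.11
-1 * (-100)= 100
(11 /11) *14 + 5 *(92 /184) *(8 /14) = 108 /7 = 15.43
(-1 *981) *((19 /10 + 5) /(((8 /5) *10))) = -67689 /160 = -423.06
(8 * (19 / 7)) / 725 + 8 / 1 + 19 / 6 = 340937 / 30450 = 11.20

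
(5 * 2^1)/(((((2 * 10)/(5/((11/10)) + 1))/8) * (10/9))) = 1098/55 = 19.96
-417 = -417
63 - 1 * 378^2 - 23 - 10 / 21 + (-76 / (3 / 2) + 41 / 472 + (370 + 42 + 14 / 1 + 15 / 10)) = -470712805 / 3304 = -142467.56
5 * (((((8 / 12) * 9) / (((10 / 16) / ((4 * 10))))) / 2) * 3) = 2880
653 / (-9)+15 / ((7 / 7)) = -518 / 9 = -57.56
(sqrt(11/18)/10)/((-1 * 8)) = -sqrt(22)/480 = -0.01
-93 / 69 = -31 / 23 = -1.35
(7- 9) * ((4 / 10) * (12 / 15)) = -16 / 25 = -0.64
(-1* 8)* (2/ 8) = -2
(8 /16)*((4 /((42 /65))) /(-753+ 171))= -65 /12222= -0.01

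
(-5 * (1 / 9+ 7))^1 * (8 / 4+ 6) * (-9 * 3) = 7680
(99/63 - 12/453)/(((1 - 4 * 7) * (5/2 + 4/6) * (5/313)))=-1022258/903735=-1.13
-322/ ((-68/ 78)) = 6279/ 17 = 369.35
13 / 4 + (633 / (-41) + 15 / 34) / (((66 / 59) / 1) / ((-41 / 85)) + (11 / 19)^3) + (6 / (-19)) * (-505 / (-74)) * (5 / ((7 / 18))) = -29328768578335 / 1685535625004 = -17.40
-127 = -127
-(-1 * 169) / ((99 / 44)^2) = 2704 / 81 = 33.38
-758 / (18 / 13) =-4927 / 9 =-547.44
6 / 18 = 1 / 3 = 0.33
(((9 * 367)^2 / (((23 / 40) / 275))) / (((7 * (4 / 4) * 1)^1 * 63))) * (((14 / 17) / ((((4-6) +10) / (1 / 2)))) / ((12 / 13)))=7222697625 / 10948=659727.59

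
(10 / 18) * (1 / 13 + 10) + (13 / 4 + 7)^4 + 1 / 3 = 330791701 / 29952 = 11044.06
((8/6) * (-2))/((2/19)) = -76/3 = -25.33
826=826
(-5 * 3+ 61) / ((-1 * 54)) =-23 / 27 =-0.85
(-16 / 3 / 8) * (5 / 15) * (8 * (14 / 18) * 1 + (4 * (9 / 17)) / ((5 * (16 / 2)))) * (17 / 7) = -9601 / 2835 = -3.39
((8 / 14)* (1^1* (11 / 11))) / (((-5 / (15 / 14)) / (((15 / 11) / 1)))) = -90 / 539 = -0.17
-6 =-6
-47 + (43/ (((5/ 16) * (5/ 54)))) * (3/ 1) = 110281/ 25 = 4411.24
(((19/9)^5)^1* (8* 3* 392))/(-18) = -3882523232/177147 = -21916.96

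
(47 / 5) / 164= 47 / 820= 0.06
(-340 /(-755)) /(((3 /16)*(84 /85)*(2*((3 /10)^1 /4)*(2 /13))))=3005600 /28539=105.32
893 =893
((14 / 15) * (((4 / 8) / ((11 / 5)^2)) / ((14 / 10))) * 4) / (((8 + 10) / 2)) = 100 / 3267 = 0.03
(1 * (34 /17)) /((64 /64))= 2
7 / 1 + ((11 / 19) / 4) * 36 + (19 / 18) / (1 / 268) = 50462 / 171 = 295.10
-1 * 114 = -114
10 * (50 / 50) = 10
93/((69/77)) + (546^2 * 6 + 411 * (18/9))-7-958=41139106/23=1788656.78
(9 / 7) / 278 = 9 / 1946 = 0.00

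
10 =10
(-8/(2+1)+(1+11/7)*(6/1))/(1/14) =536/3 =178.67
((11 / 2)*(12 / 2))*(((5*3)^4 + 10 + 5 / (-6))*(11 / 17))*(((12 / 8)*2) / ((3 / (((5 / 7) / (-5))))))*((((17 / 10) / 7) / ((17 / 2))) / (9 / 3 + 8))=-668371 / 1666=-401.18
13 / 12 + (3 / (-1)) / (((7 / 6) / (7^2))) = -124.92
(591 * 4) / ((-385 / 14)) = -4728 / 55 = -85.96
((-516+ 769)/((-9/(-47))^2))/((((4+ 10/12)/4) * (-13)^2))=4471016/132327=33.79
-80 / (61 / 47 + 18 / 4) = -1504 / 109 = -13.80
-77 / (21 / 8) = -88 / 3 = -29.33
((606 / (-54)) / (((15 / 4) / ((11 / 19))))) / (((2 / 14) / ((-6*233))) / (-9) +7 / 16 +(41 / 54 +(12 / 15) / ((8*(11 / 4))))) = -1275676864 / 907955071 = -1.40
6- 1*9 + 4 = 1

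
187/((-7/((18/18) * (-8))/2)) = 2992/7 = 427.43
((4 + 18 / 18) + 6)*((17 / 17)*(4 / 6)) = 22 / 3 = 7.33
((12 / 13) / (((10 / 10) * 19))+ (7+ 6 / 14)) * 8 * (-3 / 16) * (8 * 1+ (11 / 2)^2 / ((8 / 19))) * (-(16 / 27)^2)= 314.47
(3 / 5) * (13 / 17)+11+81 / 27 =1229 / 85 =14.46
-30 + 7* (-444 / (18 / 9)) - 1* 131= -1715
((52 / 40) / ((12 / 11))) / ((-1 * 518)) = -143 / 62160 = -0.00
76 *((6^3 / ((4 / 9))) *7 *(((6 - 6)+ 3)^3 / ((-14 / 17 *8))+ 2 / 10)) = -10078911 / 10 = -1007891.10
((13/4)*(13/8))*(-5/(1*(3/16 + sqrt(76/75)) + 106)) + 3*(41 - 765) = -2172.25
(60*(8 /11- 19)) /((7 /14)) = -24120 /11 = -2192.73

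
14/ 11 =1.27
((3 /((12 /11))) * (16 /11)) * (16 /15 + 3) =244 /15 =16.27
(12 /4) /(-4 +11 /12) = -36 /37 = -0.97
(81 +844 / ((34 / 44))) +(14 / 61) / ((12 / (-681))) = 2406277 / 2074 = 1160.21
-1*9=-9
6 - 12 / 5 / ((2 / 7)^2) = -23.40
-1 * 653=-653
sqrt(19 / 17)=sqrt(323) / 17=1.06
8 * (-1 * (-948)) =7584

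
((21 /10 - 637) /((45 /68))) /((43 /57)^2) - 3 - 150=-85000051 /46225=-1838.83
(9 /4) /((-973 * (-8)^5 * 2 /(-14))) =-9 /18219008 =-0.00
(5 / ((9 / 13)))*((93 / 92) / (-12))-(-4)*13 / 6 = 26689 / 3312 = 8.06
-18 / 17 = -1.06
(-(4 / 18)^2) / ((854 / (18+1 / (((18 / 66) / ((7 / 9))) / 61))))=-10366 / 933849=-0.01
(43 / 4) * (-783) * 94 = -1582443 / 2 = -791221.50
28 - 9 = 19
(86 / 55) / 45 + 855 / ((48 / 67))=47261501 / 39600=1193.47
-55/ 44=-5/ 4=-1.25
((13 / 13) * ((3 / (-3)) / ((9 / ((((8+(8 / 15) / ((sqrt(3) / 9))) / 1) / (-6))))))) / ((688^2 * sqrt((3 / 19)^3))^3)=130321 * sqrt(57) * (sqrt(3)+5) / 869782529549040353280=0.00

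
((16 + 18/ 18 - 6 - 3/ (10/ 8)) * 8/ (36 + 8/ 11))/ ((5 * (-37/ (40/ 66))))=-344/ 56055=-0.01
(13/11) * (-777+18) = -897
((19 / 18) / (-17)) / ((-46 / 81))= 171 / 1564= 0.11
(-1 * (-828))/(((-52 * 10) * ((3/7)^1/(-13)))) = 483/10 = 48.30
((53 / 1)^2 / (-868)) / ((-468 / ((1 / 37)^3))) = 2809 / 20576464272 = 0.00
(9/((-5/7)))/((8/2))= -63/20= -3.15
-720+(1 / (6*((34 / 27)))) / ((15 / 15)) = -48951 / 68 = -719.87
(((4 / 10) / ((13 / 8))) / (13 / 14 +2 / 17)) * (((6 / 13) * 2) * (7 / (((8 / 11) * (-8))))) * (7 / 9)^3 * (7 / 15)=-44000726 / 766926225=-0.06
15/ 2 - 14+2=-9/ 2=-4.50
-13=-13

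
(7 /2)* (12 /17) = 42 /17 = 2.47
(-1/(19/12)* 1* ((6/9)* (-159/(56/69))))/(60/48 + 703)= 4876/41629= 0.12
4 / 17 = 0.24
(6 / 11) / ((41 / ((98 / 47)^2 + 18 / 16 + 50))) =0.74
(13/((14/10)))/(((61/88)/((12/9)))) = 22880/1281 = 17.86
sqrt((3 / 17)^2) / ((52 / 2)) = 3 / 442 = 0.01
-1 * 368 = -368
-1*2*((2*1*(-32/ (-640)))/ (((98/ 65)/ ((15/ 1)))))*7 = -195/ 14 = -13.93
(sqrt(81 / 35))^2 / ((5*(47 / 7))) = 81 / 1175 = 0.07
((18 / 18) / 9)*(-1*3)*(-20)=20 / 3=6.67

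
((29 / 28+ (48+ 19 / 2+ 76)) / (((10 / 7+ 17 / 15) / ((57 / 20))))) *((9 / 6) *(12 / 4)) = 5797413 / 8608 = 673.49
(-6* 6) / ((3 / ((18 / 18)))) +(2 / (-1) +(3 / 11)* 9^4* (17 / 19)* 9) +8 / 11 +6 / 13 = 39114679 / 2717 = 14396.27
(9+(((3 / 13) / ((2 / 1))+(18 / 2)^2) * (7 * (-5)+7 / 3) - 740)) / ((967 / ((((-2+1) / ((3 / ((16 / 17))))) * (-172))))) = -40316800 / 213707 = -188.65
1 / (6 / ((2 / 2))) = 1 / 6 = 0.17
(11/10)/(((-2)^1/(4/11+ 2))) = -13/10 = -1.30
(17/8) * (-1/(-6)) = 17/48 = 0.35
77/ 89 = 0.87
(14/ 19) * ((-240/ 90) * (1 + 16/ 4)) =-560/ 57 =-9.82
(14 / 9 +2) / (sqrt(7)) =32* sqrt(7) / 63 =1.34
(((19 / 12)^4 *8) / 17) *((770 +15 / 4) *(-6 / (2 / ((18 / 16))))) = -403343495 / 52224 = -7723.34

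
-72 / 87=-24 / 29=-0.83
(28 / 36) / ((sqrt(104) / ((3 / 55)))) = 0.00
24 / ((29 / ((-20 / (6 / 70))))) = -5600 / 29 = -193.10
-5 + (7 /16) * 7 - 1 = -47 /16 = -2.94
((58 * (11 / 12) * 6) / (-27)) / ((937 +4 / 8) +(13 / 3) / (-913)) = -582494 / 46220391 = -0.01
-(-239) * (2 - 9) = -1673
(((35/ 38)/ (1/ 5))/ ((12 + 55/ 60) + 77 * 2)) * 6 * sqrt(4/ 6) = 2100 * sqrt(6)/ 38057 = 0.14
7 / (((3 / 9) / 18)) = 378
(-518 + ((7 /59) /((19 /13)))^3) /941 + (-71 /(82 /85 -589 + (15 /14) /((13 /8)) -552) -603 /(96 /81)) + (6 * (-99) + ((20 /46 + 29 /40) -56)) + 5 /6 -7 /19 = -16589591309536714804658177 /14330468625132096574880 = -1157.64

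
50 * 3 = 150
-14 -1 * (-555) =541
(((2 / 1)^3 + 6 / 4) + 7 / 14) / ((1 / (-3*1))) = -30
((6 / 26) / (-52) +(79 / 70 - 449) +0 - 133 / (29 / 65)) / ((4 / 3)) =-1535538741 / 2744560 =-559.48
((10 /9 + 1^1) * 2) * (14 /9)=532 /81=6.57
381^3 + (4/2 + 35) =55306378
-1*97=-97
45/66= 15/22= 0.68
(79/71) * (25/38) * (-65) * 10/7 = -641875/9443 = -67.97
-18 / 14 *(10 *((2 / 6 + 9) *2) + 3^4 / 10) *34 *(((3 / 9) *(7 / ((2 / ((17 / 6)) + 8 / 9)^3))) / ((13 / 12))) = -1067284874961 / 236060240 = -4521.24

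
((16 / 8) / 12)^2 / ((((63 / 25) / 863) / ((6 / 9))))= 21575 / 3402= 6.34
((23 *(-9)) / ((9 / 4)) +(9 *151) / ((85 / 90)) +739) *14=496454 / 17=29203.18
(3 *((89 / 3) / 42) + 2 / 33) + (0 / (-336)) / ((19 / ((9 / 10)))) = 1007 / 462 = 2.18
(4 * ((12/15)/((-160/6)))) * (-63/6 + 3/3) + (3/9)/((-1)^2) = 221/150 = 1.47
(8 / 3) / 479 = 8 / 1437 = 0.01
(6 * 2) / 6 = 2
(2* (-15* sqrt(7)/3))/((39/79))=-790* sqrt(7)/39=-53.59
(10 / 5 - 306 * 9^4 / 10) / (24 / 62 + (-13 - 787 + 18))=31118513 / 121150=256.86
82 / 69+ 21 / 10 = 2269 / 690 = 3.29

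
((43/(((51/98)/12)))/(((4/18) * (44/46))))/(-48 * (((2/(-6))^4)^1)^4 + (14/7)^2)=6258261439143/5366489722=1166.17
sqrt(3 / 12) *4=2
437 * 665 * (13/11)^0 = 290605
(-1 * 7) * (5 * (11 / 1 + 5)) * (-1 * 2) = 1120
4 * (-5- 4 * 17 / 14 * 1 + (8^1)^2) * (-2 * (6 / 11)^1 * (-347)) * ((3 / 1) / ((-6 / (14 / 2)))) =-3156312 / 11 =-286937.45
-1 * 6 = -6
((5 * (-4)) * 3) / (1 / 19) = -1140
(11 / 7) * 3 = 33 / 7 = 4.71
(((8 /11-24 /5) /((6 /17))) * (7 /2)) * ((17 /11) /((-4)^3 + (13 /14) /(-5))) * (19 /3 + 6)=58683184 /4892877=11.99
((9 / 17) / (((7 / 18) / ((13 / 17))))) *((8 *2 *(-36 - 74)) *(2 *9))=-66718080 / 2023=-32979.77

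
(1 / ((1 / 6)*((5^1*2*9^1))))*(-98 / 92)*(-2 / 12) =0.01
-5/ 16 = -0.31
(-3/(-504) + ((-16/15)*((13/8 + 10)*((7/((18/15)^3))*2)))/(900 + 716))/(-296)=0.00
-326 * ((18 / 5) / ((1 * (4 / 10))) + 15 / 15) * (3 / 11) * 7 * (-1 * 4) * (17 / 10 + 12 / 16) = 670908 / 11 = 60991.64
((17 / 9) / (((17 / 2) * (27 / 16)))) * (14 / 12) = 112 / 729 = 0.15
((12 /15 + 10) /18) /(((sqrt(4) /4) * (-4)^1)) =-3 /10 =-0.30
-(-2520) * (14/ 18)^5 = 4705960/ 6561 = 717.26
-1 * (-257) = 257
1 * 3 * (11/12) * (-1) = -11/4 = -2.75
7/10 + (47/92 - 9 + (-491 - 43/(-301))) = -1605641/3220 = -498.65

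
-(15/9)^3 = -125/27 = -4.63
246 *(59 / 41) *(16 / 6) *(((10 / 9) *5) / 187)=47200 / 1683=28.05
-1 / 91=-0.01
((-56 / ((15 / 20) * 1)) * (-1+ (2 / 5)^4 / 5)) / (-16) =-43526 / 9375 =-4.64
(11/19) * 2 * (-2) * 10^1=-440/19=-23.16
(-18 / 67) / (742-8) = -9 / 24589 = -0.00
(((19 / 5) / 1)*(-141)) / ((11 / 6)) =-16074 / 55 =-292.25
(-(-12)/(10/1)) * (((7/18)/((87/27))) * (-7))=-147/145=-1.01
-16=-16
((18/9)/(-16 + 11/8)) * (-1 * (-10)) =-160/117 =-1.37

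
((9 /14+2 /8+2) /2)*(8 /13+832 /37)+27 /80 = 9091629 /269360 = 33.75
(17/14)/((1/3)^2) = 153/14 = 10.93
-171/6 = -57/2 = -28.50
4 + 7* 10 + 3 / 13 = 965 / 13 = 74.23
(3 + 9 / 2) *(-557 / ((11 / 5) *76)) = -41775 / 1672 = -24.99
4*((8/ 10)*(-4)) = -64/ 5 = -12.80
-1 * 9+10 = 1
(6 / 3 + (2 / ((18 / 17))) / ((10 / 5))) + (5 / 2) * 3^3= 634 / 9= 70.44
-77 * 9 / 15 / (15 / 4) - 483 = -12383 / 25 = -495.32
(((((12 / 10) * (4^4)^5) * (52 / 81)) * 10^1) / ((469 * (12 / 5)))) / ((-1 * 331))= -285873023221760 / 12574359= -22734600.09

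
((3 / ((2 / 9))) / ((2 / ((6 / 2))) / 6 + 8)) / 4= 0.42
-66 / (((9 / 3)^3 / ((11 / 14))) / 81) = -1089 / 7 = -155.57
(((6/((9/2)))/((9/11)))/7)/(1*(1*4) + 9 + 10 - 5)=22/1701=0.01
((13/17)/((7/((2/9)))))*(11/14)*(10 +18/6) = 1859/7497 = 0.25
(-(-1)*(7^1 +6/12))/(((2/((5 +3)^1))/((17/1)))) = 510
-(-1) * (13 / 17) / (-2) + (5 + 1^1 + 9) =497 / 34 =14.62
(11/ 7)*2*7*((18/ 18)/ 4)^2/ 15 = 11/ 120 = 0.09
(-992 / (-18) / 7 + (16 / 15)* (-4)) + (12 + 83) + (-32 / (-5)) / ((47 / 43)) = 309311 / 2961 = 104.46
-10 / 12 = -5 / 6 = -0.83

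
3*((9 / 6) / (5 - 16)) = -9 / 22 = -0.41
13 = 13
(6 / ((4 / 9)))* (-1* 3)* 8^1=-324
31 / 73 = 0.42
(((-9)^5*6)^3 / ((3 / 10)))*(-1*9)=1334174535973325520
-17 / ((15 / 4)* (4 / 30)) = -34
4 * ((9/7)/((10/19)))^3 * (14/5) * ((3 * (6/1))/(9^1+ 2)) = 90003798/336875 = 267.17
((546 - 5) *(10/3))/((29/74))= 400340/87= 4601.61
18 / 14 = 1.29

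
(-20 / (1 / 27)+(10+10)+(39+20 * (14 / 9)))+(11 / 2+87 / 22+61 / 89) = -3874628 / 8811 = -439.75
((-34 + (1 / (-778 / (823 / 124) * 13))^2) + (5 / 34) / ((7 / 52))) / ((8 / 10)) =-30796541742180925 / 748679982692096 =-41.13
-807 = -807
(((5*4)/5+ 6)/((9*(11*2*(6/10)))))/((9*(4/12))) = 25/891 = 0.03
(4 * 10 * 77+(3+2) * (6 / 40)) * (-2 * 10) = -61615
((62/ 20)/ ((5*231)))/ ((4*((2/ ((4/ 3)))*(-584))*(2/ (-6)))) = 31/ 13490400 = 0.00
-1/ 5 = -0.20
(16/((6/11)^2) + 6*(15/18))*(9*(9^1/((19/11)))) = 52371/19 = 2756.37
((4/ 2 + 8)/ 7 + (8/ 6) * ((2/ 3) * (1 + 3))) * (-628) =-197192/ 63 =-3130.03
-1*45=-45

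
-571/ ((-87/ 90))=17130/ 29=590.69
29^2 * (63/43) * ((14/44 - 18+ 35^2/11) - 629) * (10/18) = -346655995/946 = -366443.97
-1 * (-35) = 35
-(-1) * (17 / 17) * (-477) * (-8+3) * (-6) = -14310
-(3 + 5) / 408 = -1 / 51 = -0.02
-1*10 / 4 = -5 / 2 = -2.50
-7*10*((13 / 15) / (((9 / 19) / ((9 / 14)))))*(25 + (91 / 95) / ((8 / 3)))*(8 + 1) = -751647 / 40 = -18791.18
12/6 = 2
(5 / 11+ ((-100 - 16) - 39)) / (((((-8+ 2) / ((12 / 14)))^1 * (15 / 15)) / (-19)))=-32300 / 77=-419.48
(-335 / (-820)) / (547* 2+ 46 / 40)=335 / 898023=0.00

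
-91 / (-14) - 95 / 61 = 4.94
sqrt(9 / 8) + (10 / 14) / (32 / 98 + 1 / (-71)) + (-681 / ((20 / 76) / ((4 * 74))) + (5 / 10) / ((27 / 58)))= -112404533366 / 146745 + 3 * sqrt(2) / 4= -765984.38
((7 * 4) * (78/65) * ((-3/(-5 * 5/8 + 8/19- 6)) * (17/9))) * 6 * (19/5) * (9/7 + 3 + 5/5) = 29064832/11025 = 2636.27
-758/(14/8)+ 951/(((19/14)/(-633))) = -59051942/133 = -443999.56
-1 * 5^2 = -25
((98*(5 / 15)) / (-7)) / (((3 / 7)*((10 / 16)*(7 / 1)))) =-112 / 45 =-2.49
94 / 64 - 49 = -47.53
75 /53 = 1.42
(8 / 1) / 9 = 8 / 9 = 0.89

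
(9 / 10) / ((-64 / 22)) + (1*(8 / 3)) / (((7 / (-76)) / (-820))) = 159537121 / 6720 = 23740.64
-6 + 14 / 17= -88 / 17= -5.18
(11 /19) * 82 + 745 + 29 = 15608 /19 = 821.47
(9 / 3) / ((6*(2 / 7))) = 1.75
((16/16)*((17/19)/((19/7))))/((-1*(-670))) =0.00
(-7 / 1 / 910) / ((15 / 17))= -17 / 1950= -0.01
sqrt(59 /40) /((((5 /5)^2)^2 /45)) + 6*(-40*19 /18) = -760 /3 + 9*sqrt(590) /4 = -198.68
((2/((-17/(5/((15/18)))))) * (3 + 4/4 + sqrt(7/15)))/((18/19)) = -152/51 - 38 * sqrt(105)/765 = -3.49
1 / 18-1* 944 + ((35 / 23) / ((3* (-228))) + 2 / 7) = -103919719 / 110124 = -943.66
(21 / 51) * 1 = 7 / 17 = 0.41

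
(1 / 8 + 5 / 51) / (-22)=-91 / 8976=-0.01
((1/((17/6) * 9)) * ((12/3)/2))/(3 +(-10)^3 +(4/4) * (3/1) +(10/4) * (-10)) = -4/51969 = -0.00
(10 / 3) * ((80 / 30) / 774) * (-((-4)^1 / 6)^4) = -640 / 282123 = -0.00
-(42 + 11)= -53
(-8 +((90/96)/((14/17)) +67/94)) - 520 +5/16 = -5536005/10528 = -525.84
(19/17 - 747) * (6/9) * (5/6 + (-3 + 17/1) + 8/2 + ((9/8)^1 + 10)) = -14896.93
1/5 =0.20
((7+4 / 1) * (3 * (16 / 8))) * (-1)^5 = -66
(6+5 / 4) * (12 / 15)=29 / 5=5.80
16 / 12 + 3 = 13 / 3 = 4.33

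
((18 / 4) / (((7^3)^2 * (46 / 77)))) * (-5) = -495 / 1546244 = -0.00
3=3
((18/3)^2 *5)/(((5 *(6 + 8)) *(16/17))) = 153/56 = 2.73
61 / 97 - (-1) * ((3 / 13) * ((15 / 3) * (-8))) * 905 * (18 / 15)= -10023.99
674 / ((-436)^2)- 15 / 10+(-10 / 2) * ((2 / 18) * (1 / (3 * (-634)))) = -1217151745 / 813515832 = -1.50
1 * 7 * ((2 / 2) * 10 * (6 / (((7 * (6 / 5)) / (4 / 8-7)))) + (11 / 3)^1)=-898 / 3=-299.33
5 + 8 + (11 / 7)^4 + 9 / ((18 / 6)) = 22.10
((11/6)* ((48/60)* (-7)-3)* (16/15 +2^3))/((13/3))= -32164/975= -32.99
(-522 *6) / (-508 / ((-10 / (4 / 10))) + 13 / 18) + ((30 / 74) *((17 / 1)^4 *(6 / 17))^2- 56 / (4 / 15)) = 123421540343010 / 350353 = 352277675.21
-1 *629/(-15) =629/15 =41.93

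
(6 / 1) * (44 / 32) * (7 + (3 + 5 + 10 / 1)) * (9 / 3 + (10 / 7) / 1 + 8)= 2563.39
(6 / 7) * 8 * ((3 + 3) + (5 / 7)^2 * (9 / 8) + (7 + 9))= 53094 / 343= 154.79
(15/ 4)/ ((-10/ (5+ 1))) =-9/ 4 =-2.25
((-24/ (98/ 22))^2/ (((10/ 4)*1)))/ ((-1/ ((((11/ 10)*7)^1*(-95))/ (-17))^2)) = -1522195488/ 70805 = -21498.42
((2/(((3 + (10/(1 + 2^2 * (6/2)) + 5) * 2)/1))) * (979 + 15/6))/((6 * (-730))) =-25519/827820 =-0.03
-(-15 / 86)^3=3375 / 636056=0.01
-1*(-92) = 92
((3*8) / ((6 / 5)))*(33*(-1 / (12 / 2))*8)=-880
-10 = -10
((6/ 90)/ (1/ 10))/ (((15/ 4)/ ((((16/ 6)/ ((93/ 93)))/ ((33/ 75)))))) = 320/ 297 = 1.08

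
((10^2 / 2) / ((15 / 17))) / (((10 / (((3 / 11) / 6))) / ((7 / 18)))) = 119 / 1188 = 0.10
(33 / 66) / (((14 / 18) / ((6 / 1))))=27 / 7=3.86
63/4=15.75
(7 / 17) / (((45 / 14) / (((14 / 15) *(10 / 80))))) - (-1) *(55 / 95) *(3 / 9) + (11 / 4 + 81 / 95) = 3323189 / 872100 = 3.81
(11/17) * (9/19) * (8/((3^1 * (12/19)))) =22/17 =1.29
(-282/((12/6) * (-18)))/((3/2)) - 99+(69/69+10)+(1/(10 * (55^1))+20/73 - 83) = -59804143/361350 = -165.50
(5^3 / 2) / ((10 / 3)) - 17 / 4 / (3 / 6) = 41 / 4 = 10.25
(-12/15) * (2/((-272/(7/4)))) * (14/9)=49/3060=0.02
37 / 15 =2.47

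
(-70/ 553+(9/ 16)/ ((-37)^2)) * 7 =-1528303/ 1730416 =-0.88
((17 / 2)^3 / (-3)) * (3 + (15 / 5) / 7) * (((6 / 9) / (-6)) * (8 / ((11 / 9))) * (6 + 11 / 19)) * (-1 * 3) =-14739000 / 1463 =-10074.50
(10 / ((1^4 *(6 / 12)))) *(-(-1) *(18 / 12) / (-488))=-15 / 244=-0.06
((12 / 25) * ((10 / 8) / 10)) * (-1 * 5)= -3 / 10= -0.30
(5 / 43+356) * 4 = 61252 / 43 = 1424.47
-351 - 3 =-354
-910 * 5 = -4550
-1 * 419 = -419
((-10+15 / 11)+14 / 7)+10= 37 / 11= 3.36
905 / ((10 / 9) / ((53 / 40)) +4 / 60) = 2158425 / 2159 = 999.73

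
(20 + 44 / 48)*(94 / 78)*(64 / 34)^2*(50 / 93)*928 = 140129484800 / 3144609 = 44561.82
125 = 125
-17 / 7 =-2.43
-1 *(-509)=509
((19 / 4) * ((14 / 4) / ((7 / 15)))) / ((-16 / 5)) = -1425 / 128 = -11.13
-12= -12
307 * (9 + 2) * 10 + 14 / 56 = 135081 / 4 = 33770.25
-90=-90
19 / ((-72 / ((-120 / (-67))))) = -95 / 201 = -0.47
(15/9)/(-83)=-5/249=-0.02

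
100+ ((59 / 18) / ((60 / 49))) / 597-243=-92197789 / 644760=-143.00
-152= -152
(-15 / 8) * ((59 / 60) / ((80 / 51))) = -3009 / 2560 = -1.18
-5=-5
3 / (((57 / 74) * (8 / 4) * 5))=37 / 95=0.39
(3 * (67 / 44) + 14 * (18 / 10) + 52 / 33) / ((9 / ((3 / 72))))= 20687 / 142560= 0.15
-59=-59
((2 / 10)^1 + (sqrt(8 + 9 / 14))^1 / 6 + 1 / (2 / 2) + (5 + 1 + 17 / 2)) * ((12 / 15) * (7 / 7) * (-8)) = -2512 / 25-88 * sqrt(14) / 105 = -103.62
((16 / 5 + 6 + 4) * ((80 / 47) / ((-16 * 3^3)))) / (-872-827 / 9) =0.00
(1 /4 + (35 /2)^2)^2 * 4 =375769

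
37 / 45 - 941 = -42308 / 45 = -940.18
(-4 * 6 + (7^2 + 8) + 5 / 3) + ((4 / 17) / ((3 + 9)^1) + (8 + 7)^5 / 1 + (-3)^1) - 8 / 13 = 759406.07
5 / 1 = 5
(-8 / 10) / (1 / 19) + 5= -51 / 5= -10.20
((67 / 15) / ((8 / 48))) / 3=134 / 15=8.93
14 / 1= 14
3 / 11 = 0.27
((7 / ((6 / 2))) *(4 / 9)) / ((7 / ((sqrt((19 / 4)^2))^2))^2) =10.77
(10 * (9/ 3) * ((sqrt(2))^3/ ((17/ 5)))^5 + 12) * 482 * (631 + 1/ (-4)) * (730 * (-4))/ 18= -1181304727.52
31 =31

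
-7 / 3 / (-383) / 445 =7 / 511305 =0.00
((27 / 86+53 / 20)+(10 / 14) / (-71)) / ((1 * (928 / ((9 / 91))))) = 11362977 / 36094764160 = 0.00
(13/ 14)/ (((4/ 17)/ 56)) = 221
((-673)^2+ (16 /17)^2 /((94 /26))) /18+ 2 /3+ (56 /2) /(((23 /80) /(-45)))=38952642071 /1874454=20780.79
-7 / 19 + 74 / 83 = 825 / 1577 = 0.52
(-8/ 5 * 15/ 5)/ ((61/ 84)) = -2016/ 305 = -6.61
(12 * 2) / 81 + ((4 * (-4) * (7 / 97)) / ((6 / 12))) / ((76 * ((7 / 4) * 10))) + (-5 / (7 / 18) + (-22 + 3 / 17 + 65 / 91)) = -996948538 / 29607795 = -33.67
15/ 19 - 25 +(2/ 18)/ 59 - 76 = -1011005/ 10089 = -100.21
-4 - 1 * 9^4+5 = -6560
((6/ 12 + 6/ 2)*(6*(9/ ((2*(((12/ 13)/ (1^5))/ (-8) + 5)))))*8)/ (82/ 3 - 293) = -58968/ 101219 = -0.58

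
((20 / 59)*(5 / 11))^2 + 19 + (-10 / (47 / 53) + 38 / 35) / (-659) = 8693397514609 / 456605050055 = 19.04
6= 6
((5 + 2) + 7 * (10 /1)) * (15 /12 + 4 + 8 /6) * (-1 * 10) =-30415 /6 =-5069.17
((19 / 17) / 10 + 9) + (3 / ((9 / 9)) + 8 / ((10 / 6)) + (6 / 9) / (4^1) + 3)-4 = 820 / 51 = 16.08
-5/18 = -0.28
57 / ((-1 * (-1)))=57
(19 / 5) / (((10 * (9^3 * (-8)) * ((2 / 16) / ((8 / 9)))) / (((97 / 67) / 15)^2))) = -715084 / 165669350625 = -0.00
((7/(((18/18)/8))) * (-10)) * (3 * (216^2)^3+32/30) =-511862181608818432/3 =-170620727202939477.33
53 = 53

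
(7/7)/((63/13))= 13/63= 0.21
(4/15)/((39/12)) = 16/195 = 0.08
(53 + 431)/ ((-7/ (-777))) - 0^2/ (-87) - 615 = 53109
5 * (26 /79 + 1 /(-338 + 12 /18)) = 130375 /79948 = 1.63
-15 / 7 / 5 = -3 / 7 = -0.43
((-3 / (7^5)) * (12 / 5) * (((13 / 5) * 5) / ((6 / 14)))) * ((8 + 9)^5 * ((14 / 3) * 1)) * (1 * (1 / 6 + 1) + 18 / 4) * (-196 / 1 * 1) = 10041228704 / 105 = 95630749.56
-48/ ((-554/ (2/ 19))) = 48/ 5263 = 0.01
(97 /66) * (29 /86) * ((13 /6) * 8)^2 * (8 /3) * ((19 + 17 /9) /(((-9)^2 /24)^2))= 183039254528 /251371593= 728.16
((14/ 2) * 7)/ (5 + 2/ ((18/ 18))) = 7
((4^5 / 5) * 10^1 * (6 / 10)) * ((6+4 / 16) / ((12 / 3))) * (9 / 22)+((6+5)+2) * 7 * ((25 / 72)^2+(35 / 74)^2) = 63762849665 / 78065856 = 816.78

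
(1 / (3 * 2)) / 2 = 1 / 12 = 0.08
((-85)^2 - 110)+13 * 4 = 7167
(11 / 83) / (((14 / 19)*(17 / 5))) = 1045 / 19754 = 0.05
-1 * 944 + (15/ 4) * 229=-341/ 4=-85.25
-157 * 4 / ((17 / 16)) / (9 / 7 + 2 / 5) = -351680 / 1003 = -350.63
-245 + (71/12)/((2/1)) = -5809/24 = -242.04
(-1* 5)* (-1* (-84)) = -420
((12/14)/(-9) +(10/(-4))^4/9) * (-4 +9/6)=-21395/2016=-10.61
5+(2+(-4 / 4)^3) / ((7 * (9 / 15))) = 110 / 21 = 5.24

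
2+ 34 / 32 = 49 / 16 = 3.06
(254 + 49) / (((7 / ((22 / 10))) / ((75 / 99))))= 505 / 7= 72.14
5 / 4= 1.25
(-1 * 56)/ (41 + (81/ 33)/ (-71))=-21868/ 15997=-1.37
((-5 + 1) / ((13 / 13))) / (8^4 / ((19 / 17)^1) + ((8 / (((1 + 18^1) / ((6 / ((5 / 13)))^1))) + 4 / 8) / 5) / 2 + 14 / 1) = -7600 / 6991143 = -0.00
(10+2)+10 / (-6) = 31 / 3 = 10.33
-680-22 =-702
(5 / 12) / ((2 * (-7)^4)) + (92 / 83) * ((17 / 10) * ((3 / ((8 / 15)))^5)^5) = 10671410489779884879.23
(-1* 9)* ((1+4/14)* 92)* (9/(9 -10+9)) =-16767/14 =-1197.64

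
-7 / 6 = -1.17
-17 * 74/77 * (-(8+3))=1258/7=179.71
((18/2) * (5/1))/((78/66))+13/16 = 8089/208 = 38.89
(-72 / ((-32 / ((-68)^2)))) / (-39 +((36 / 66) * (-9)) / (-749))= -28572852 / 107089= -266.81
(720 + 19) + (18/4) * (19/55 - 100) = 31961/110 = 290.55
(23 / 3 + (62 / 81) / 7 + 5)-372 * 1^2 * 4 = -836452 / 567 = -1475.22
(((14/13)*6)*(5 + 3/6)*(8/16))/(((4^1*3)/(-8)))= -154/13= -11.85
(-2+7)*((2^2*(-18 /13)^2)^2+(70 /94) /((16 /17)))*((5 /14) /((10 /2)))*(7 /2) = 6400325135 /85911488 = 74.50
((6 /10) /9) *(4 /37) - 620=-344096 /555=-619.99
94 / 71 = 1.32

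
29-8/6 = 83/3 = 27.67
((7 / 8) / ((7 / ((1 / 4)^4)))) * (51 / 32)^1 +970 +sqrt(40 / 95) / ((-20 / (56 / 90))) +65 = 67829811 / 65536-14 * sqrt(38) / 4275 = 1034.98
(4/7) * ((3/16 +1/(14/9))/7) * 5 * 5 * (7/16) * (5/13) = 11625/40768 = 0.29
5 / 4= 1.25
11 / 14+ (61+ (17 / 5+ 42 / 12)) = 2404 / 35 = 68.69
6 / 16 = 3 / 8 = 0.38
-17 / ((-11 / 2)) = 34 / 11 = 3.09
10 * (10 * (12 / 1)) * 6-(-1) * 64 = 7264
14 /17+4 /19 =334 /323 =1.03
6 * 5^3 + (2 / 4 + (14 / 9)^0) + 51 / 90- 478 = 274.07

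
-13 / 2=-6.50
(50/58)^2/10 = 125/1682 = 0.07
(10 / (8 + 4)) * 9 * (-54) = -405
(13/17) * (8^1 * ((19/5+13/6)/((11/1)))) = 9308/2805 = 3.32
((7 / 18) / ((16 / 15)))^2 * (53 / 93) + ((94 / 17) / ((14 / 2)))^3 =821292527467 / 1444329556992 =0.57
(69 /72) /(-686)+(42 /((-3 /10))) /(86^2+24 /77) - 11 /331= -41555966623 /775906320336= -0.05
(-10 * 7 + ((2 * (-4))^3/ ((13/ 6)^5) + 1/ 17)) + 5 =-75.66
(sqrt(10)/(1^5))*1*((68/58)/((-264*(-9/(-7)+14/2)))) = -119*sqrt(10)/222024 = -0.00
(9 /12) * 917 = 2751 /4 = 687.75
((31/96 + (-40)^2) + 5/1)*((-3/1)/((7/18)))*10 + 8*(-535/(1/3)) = -7654035/56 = -136679.20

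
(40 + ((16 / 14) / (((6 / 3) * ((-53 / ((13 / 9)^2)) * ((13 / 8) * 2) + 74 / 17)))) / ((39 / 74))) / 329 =0.12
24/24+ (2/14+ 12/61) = 572/427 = 1.34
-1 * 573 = -573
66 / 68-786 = -26691 / 34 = -785.03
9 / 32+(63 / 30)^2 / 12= 519 / 800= 0.65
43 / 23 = 1.87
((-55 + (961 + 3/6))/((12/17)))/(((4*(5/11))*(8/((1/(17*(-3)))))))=-19943/11520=-1.73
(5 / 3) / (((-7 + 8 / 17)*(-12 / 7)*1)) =595 / 3996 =0.15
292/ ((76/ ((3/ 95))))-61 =-109886/ 1805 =-60.88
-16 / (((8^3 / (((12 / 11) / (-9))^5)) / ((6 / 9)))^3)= 1024 / 1618351528469366354673339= 0.00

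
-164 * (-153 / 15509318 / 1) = 12546 / 7754659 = 0.00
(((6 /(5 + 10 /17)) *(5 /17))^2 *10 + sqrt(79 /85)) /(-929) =-360 /335369 - sqrt(6715) /78965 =-0.00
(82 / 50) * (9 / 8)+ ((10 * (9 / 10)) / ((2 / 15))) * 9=609.34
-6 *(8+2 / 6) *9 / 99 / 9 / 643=-50 / 63657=-0.00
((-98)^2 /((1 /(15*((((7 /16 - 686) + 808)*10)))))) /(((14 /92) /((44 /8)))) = 12750004575 /2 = 6375002287.50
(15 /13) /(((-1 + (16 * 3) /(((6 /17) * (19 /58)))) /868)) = 82460 /34099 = 2.42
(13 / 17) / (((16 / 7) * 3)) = 91 / 816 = 0.11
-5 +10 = 5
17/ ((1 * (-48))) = -17/ 48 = -0.35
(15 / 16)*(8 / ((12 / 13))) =65 / 8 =8.12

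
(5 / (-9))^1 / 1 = -5 / 9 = -0.56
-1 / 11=-0.09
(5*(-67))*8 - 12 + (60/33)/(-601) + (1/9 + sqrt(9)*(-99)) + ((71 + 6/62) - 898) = -7038115846/1844469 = -3815.80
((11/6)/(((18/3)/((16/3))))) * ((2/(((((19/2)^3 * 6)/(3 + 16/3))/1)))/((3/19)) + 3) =1295404/263169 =4.92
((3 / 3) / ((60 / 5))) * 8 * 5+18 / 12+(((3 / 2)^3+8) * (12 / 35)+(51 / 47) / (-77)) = 473324 / 54285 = 8.72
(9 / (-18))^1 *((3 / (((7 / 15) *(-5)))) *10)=45 / 7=6.43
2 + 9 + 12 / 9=37 / 3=12.33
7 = 7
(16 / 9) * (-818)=-13088 / 9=-1454.22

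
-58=-58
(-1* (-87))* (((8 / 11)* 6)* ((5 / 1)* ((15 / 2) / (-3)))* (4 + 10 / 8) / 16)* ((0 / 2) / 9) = 0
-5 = -5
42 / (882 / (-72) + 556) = 56 / 725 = 0.08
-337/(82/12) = -2022/41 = -49.32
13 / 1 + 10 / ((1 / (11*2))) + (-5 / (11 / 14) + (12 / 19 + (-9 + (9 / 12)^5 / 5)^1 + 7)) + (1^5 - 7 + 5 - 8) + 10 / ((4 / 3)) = 239500387 / 1070080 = 223.82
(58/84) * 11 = 319/42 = 7.60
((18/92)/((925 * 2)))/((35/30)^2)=81/1042475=0.00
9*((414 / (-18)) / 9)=-23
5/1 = 5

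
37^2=1369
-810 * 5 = -4050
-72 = -72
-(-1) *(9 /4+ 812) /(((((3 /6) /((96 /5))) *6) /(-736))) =-19177216 /5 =-3835443.20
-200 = -200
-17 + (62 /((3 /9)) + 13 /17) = 2886 /17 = 169.76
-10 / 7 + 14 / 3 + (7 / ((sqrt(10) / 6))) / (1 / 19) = 68 / 21 + 399 * sqrt(10) / 5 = 255.59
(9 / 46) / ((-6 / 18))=-0.59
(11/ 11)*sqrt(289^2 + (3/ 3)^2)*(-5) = -1445.01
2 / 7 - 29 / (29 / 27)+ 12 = -103 / 7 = -14.71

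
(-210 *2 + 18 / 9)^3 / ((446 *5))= -36517316 / 1115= -32750.96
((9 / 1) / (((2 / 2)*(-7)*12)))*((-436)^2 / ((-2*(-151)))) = -71286 / 1057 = -67.44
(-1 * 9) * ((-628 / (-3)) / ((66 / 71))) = -22294 / 11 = -2026.73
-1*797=-797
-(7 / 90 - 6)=533 / 90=5.92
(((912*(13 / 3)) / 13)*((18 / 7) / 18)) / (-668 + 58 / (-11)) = -1672 / 25921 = -0.06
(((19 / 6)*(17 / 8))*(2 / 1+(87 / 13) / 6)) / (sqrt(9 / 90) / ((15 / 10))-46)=-9026235 / 19805344-26163*sqrt(10) / 39610688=-0.46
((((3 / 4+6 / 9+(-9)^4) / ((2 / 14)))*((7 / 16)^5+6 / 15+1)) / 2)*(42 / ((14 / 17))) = 69571904409777 / 41943040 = 1658723.46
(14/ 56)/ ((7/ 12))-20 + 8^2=311/ 7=44.43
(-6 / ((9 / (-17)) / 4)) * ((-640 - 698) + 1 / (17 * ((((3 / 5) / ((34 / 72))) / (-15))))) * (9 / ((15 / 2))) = -72824.98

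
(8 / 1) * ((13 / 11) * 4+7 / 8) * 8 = 3944 / 11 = 358.55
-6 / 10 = -3 / 5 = -0.60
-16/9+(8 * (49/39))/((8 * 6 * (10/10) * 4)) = -1615/936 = -1.73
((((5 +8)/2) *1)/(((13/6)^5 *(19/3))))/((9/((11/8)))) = 1782/542659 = 0.00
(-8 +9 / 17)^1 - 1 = -144 / 17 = -8.47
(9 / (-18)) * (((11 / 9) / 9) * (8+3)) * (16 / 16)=-121 / 162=-0.75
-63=-63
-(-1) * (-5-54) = -59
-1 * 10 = -10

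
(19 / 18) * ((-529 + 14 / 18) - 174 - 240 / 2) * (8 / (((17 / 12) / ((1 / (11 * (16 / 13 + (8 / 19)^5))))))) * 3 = -4525813752200 / 4212082809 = -1074.48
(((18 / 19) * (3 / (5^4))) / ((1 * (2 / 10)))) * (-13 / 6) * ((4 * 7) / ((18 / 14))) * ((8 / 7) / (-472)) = 0.00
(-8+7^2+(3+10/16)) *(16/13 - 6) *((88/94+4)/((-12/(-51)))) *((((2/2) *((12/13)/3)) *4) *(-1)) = 43648248/7943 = 5495.18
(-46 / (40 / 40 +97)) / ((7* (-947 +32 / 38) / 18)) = 7866 / 6166111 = 0.00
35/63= 5/9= 0.56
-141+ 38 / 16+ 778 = 5115 / 8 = 639.38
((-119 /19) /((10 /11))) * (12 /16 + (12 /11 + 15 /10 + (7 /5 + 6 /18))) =-398531 /11400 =-34.96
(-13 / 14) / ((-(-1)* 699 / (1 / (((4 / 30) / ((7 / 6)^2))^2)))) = -111475 / 805248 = -0.14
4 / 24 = 1 / 6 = 0.17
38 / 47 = 0.81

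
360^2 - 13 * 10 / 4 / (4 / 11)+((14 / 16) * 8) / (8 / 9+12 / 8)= 44552663 / 344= 129513.56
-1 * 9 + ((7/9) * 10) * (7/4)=83/18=4.61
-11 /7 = -1.57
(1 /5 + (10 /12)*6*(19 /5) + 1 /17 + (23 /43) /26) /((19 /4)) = 3664242 /902785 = 4.06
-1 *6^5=-7776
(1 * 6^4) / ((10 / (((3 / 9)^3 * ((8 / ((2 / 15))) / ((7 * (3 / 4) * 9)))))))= 128 / 21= 6.10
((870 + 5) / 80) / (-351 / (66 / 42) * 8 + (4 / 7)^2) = -94325 / 15407488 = -0.01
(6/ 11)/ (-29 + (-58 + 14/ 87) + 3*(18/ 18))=-261/ 40117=-0.01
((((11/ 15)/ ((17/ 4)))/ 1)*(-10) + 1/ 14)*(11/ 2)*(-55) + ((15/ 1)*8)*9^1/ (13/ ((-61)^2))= 5747963605/ 18564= 309629.58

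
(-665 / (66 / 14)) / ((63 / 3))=-665 / 99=-6.72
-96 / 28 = -24 / 7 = -3.43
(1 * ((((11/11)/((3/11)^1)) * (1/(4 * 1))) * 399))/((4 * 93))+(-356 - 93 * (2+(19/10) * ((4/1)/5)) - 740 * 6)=-5122.38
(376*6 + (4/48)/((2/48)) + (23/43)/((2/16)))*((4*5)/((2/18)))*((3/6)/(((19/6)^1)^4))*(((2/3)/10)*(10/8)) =945542160/5603803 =168.73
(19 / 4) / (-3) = -19 / 12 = -1.58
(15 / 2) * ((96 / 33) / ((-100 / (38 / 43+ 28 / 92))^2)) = 33135 / 10759331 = 0.00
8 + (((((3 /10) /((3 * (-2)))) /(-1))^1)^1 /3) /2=961 /120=8.01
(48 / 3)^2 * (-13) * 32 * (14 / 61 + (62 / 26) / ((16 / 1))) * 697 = -1714017792 / 61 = -28098652.33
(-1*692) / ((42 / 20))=-6920 / 21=-329.52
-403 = -403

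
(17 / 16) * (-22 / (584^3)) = -187 / 1593413632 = -0.00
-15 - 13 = -28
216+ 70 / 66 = 7163 / 33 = 217.06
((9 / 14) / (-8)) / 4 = -9 / 448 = -0.02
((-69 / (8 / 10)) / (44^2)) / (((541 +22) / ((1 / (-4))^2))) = -345 / 69757952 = -0.00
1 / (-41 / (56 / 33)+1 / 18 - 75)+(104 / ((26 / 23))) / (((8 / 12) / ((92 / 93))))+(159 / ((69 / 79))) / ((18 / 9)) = 16206183377 / 71227274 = 227.53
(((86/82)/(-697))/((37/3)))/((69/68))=-172/1430531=-0.00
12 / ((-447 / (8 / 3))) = -32 / 447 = -0.07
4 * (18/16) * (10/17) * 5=225/17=13.24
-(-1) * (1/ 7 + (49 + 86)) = 946/ 7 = 135.14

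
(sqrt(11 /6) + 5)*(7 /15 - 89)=-1328 /3 - 664*sqrt(66) /45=-562.54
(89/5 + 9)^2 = 17956/25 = 718.24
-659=-659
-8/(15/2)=-16/15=-1.07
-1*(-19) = 19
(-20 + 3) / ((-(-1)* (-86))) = 17 / 86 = 0.20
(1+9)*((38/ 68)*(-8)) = -760/ 17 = -44.71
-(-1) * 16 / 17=16 / 17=0.94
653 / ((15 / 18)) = 3918 / 5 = 783.60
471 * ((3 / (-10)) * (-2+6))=-2826 / 5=-565.20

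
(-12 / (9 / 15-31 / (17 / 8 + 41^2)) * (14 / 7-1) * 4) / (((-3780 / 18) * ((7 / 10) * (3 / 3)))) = 215440 / 383719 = 0.56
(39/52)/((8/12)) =9/8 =1.12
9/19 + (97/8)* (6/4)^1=5673/304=18.66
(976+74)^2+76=1102576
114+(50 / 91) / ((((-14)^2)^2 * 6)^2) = 275577042005017 / 2417342473728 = 114.00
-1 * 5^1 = -5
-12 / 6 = -2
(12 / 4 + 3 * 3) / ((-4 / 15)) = -45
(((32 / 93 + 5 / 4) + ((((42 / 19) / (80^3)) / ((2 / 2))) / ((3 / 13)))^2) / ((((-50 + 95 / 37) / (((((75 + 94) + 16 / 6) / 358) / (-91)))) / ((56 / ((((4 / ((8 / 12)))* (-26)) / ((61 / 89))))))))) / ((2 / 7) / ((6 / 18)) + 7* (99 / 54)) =-5707535986810739120501 / 1793354073231436185600000000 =-0.00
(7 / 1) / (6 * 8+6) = 7 / 54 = 0.13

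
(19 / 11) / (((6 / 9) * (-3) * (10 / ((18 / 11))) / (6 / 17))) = -513 / 10285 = -0.05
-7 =-7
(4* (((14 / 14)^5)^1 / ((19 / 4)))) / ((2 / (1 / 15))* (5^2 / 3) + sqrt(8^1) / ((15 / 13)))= 225000 / 66790453 - 1560* sqrt(2) / 66790453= 0.00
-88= -88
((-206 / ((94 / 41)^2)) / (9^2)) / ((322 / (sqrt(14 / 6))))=-173143 * sqrt(21) / 345690828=-0.00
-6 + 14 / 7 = -4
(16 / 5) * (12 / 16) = 12 / 5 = 2.40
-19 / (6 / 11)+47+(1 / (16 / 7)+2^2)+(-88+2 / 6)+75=63 / 16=3.94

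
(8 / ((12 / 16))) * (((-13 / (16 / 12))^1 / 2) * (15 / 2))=-390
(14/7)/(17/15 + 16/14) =210/239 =0.88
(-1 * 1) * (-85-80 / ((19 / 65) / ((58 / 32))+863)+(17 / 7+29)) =12473525 / 232437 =53.66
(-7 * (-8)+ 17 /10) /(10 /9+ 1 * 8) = 6.33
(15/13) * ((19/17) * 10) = 2850/221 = 12.90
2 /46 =1 /23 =0.04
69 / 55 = 1.25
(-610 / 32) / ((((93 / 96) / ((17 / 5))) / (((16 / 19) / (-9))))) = 33184 / 5301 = 6.26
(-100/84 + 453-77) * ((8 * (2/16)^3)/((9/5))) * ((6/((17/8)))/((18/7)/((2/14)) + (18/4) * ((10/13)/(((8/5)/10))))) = 30095/129843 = 0.23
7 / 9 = 0.78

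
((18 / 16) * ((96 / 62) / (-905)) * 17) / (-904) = 459 / 12680860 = 0.00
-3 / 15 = -1 / 5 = -0.20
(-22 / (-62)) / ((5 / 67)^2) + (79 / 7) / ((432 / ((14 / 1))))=64.08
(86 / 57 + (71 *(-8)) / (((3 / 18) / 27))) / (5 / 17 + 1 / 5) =-222905105 / 1197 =-186219.80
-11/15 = -0.73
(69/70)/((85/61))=4209/5950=0.71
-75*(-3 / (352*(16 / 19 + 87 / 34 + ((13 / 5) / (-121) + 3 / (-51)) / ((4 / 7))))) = 444125 / 2265344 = 0.20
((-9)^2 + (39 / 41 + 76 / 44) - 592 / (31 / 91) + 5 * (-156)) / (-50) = 34031543 / 699050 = 48.68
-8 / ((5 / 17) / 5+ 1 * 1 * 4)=-136 / 69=-1.97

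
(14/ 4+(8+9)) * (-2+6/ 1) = 82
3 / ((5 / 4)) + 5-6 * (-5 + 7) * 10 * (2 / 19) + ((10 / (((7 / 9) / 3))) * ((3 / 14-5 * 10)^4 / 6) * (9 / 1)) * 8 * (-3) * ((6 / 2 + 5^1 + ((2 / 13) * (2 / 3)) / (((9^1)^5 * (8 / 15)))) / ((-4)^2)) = -1376894868903449859479 / 322807343040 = -4265376542.98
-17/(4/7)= -119/4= -29.75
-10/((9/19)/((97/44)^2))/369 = -893855/3214728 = -0.28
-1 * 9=-9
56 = 56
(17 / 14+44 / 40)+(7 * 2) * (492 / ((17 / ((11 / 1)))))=2653257 / 595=4459.26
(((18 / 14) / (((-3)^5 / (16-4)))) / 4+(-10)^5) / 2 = -6300001 / 126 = -50000.01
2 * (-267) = -534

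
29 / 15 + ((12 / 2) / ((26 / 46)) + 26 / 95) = 12.82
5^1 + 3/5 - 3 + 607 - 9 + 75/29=87462/145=603.19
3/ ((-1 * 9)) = -1/ 3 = -0.33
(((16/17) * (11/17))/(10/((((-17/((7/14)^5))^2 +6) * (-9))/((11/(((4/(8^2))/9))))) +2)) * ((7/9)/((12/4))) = 91150136/1151184393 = 0.08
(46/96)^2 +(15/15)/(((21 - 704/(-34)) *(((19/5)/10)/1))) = 9084559/31037184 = 0.29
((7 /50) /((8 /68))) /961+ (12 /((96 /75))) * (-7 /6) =-4203899 /384400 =-10.94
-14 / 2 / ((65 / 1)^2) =-7 / 4225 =-0.00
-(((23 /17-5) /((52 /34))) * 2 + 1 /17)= 1041 /221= 4.71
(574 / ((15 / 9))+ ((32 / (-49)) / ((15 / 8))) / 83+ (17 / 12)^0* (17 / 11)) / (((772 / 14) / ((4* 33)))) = 2405654 / 2905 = 828.11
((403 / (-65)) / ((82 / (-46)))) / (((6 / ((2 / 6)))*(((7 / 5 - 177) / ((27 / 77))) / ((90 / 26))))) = -96255 / 72067996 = -0.00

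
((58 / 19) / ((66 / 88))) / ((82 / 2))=0.10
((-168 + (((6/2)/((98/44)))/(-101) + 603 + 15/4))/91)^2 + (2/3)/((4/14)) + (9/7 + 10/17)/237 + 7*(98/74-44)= -273.14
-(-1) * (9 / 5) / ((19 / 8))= 72 / 95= 0.76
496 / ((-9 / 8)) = -3968 / 9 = -440.89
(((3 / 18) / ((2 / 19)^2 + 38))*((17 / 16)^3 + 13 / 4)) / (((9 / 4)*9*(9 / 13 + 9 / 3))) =117325 / 449642496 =0.00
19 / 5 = 3.80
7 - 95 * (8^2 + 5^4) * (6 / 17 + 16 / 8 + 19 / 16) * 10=-315164873 / 136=-2317388.77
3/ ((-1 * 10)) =-3/ 10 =-0.30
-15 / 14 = -1.07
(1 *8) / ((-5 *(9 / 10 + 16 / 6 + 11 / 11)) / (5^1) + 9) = 240 / 133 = 1.80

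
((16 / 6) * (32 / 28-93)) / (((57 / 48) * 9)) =-82304 / 3591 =-22.92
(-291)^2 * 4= 338724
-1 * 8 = -8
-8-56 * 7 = -400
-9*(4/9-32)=284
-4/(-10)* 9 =18/5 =3.60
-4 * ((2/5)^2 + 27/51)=-1172/425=-2.76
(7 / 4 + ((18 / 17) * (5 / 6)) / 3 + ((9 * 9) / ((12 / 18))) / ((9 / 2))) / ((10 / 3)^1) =1185 / 136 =8.71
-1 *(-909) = 909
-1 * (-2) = 2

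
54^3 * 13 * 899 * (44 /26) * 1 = 3114322992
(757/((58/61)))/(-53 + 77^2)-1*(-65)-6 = 20153849/340808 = 59.14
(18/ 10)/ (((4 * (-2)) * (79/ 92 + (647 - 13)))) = -69/ 194690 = -0.00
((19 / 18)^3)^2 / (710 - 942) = -47045881 / 7890835968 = -0.01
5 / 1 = 5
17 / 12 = 1.42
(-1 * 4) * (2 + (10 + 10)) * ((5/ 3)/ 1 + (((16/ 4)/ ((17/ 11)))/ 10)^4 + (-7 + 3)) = 32093741416/ 156601875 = 204.94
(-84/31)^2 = 7056/961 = 7.34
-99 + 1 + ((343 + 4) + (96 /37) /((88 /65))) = 102123 /407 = 250.92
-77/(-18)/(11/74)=28.78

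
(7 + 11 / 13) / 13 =102 / 169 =0.60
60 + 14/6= 187/3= 62.33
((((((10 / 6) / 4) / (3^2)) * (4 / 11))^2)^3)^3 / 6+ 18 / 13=34917234790128007608351428086637155137373164337 / 25218002903981338828253809173682354005667402542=1.38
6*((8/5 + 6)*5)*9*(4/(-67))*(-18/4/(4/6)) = 55404/67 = 826.93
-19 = -19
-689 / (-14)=689 / 14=49.21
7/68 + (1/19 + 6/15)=3589/6460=0.56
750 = 750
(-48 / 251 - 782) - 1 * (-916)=133.81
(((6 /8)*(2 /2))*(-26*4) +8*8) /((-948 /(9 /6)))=7 /316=0.02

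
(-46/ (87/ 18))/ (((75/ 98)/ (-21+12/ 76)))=259.19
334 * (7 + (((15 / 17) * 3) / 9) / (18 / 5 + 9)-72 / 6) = -1780220 / 1071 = -1662.20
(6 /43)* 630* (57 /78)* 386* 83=1150484580 /559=2058111.95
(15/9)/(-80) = -1/48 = -0.02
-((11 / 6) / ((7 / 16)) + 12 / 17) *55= -269.30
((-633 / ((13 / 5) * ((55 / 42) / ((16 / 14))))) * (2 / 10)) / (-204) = 2532 / 12155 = 0.21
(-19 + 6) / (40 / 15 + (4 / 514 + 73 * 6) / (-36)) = 30069 / 21974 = 1.37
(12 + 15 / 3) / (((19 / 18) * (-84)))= -51 / 266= -0.19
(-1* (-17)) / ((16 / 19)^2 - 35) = -6137 / 12379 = -0.50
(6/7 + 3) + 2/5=4.26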